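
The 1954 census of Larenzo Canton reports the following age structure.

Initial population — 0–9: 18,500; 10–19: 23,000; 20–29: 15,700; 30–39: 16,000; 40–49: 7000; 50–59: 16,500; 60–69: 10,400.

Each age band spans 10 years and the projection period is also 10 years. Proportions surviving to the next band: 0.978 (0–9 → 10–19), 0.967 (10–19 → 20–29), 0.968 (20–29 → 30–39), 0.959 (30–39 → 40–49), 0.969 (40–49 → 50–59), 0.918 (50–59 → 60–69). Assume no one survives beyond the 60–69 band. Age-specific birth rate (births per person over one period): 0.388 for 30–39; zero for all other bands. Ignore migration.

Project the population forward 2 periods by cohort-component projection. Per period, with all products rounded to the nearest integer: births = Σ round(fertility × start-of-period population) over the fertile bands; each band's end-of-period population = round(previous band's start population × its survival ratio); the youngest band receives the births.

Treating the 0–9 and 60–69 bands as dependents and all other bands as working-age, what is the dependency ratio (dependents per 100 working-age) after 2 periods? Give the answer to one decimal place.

16.3

Numbering the groups 1..7 from youngest to oldest:
Period 1.
Births: 16000 × 0.388 = 6208
Group 2: 18500 × 0.978 = 18093
Group 3: 23000 × 0.967 = 22241
Group 4: 15700 × 0.968 = 15198
Group 5: 16000 × 0.959 = 15344
Group 6: 7000 × 0.969 = 6783
Group 7: 16500 × 0.918 = 15147
Population now: 0–9=6208, 10–19=18093, 20–29=22241, 30–39=15198, 40–49=15344, 50–59=6783, 60–69=15147
Period 2.
Births: 15198 × 0.388 = 5897
Group 2: 6208 × 0.978 = 6071
Group 3: 18093 × 0.967 = 17496
Group 4: 22241 × 0.968 = 21529
Group 5: 15198 × 0.959 = 14575
Group 6: 15344 × 0.969 = 14868
Group 7: 6783 × 0.918 = 6227
Population now: 0–9=5897, 10–19=6071, 20–29=17496, 30–39=21529, 40–49=14575, 50–59=14868, 60–69=6227
Dependents (band 0–9 + band 60–69) = 5897 + 6227 = 12124; working-age = 74539; ratio = 12124/74539 × 100 = 16.3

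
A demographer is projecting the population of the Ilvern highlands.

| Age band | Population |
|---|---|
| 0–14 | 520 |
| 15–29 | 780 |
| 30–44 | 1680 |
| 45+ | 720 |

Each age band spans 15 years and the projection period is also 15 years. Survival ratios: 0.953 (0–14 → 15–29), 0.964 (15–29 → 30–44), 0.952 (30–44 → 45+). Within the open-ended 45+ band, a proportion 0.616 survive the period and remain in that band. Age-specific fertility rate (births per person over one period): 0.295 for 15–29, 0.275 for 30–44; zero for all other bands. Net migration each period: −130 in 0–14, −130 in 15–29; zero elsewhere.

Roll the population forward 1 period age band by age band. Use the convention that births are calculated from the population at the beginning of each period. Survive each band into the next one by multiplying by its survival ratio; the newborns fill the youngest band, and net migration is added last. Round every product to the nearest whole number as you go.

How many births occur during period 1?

[period 1]
Births: 780 × 0.295 = 230, 1680 × 0.275 = 462 — total 692
15–29: 520 × 0.953 = 496
30–44: 780 × 0.964 = 752
45+: 1680 × 0.952 + 720 × 0.616 = 1599 + 444 = 2043
Net migration: 0–14 − 130 → 562; 15–29 − 130 → 366
Giving 562 / 366 / 752 / 2043.

692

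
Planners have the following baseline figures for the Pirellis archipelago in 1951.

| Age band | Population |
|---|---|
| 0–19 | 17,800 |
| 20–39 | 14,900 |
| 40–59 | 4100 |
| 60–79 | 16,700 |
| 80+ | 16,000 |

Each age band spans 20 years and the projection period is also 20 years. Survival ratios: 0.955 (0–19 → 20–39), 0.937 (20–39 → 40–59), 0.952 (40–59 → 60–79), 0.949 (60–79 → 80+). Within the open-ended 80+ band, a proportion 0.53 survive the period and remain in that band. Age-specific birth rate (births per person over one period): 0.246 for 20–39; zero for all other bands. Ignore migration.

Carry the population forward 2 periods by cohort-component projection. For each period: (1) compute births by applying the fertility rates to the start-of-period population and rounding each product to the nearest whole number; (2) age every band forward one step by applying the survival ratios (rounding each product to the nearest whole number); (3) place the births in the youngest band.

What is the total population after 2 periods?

53499

[period 1]
Births: 14900 × 0.246 = 3665
20–39: 17800 × 0.955 = 16999
40–59: 14900 × 0.937 = 13961
60–79: 4100 × 0.952 = 3903
80+: 16700 × 0.949 + 16000 × 0.53 = 15848 + 8480 = 24328
End of period: [3665, 16999, 13961, 3903, 24328]
[period 2]
Births: 16999 × 0.246 = 4182
20–39: 3665 × 0.955 = 3500
40–59: 16999 × 0.937 = 15928
60–79: 13961 × 0.952 = 13291
80+: 3903 × 0.949 + 24328 × 0.53 = 3704 + 12894 = 16598
End of period: [4182, 3500, 15928, 13291, 16598]
Total after period 2: 4182 + 3500 + 15928 + 13291 + 16598 = 53499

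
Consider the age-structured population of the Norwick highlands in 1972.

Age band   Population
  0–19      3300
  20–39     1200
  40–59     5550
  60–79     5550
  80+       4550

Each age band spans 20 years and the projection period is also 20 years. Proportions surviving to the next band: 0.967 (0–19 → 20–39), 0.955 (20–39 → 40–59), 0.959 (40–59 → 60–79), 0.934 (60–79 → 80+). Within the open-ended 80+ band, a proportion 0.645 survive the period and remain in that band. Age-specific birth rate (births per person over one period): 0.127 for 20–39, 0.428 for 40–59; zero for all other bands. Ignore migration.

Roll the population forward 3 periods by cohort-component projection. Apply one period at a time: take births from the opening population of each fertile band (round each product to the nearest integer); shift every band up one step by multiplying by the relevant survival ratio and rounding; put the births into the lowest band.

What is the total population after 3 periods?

15345

Let band 1 be 0–19 through band 5 = 80+.
Period 1:
Births: 1200 × 0.127 = 152, 5550 × 0.428 = 2375 → 2527
Band 2: 3300 × 0.967 = 3191
Band 3: 1200 × 0.955 = 1146
Band 4: 5550 × 0.959 = 5322
Band 5: 5550 × 0.934 + 4550 × 0.645 = 5184 + 2935 = 8119
End of period: [2527, 3191, 1146, 5322, 8119]
Period 2:
Births: 3191 × 0.127 = 405, 1146 × 0.428 = 490 → 895
Band 2: 2527 × 0.967 = 2444
Band 3: 3191 × 0.955 = 3047
Band 4: 1146 × 0.959 = 1099
Band 5: 5322 × 0.934 + 8119 × 0.645 = 4971 + 5237 = 10208
End of period: [895, 2444, 3047, 1099, 10208]
Period 3:
Births: 2444 × 0.127 = 310, 3047 × 0.428 = 1304 → 1614
Band 2: 895 × 0.967 = 865
Band 3: 2444 × 0.955 = 2334
Band 4: 3047 × 0.959 = 2922
Band 5: 1099 × 0.934 + 10208 × 0.645 = 1026 + 6584 = 7610
End of period: [1614, 865, 2334, 2922, 7610]
Total after period 3: 1614 + 865 + 2334 + 2922 + 7610 = 15345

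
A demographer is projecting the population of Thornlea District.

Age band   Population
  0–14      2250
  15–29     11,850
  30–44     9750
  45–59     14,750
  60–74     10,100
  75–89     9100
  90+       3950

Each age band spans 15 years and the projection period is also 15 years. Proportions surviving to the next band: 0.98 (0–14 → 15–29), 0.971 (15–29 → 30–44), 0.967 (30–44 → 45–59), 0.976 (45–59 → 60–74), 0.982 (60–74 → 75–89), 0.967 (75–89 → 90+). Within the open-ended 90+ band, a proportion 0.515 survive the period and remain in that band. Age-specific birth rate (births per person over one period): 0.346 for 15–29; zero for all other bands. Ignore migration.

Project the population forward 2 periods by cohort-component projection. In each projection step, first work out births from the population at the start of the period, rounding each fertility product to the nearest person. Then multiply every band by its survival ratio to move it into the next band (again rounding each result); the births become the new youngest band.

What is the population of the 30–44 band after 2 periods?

— Period 1 —
Births: 11850 × 0.346 = 4100
15–29: 2250 × 0.98 = 2205
30–44: 11850 × 0.971 = 11506
45–59: 9750 × 0.967 = 9428
60–74: 14750 × 0.976 = 14396
75–89: 10100 × 0.982 = 9918
90+: 9100 × 0.967 + 3950 × 0.515 = 8800 + 2034 = 10834
End of period: [4100, 2205, 11506, 9428, 14396, 9918, 10834]
— Period 2 —
Births: 2205 × 0.346 = 763
15–29: 4100 × 0.98 = 4018
30–44: 2205 × 0.971 = 2141
45–59: 11506 × 0.967 = 11126
60–74: 9428 × 0.976 = 9202
75–89: 14396 × 0.982 = 14137
90+: 9918 × 0.967 + 10834 × 0.515 = 9591 + 5580 = 15171
End of period: [763, 4018, 2141, 11126, 9202, 14137, 15171]

2141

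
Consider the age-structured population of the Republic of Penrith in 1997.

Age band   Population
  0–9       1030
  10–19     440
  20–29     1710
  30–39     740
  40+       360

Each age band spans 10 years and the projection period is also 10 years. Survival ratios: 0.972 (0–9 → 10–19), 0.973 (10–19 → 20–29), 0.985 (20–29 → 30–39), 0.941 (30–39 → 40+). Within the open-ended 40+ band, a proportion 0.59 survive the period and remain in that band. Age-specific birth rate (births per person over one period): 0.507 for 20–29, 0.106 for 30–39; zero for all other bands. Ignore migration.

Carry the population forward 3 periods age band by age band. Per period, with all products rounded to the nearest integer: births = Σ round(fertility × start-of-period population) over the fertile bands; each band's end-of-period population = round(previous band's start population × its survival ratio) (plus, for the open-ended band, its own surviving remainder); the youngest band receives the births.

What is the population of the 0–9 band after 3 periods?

After projecting period 1:
Births: 1710 * 0.507 = 867, 740 * 0.106 = 78 → total 945
10–19: 1030 * 0.972 = 1001
20–29: 440 * 0.973 = 428
30–39: 1710 * 0.985 = 1684
40+: 740 * 0.941 + 360 * 0.59 = 696 + 212 = 908
Giving 945 / 1001 / 428 / 1684 / 908.
After projecting period 2:
Births: 428 * 0.507 = 217, 1684 * 0.106 = 179 → total 396
10–19: 945 * 0.972 = 919
20–29: 1001 * 0.973 = 974
30–39: 428 * 0.985 = 422
40+: 1684 * 0.941 + 908 * 0.59 = 1585 + 536 = 2121
Giving 396 / 919 / 974 / 422 / 2121.
After projecting period 3:
Births: 974 * 0.507 = 494, 422 * 0.106 = 45 → total 539
10–19: 396 * 0.972 = 385
20–29: 919 * 0.973 = 894
30–39: 974 * 0.985 = 959
40+: 422 * 0.941 + 2121 * 0.59 = 397 + 1251 = 1648
Giving 539 / 385 / 894 / 959 / 1648.

539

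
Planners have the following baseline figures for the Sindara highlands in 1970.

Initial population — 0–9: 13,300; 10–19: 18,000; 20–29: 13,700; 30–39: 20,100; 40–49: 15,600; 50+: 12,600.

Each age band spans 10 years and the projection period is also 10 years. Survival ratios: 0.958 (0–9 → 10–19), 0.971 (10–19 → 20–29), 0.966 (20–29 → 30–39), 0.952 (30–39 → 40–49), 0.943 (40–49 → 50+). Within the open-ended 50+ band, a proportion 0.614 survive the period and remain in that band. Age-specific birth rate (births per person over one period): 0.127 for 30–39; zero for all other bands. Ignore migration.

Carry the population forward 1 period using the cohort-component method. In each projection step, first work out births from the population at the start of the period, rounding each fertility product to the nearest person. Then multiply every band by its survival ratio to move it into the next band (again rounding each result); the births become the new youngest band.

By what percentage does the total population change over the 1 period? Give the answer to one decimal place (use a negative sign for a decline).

Period 1.
Births: 20100 × 0.127 = 2553
10–19: 13300 × 0.958 = 12741
20–29: 18000 × 0.971 = 17478
30–39: 13700 × 0.966 = 13234
40–49: 20100 × 0.952 = 19135
50+: 15600 × 0.943 + 12600 × 0.614 = 14711 + 7736 = 22447
Population now: 0–9=2553, 10–19=12741, 20–29=17478, 30–39=13234, 40–49=19135, 50+=22447
Total: 93300 → 87588; change = -5712; percentage change = -6.1%

-6.1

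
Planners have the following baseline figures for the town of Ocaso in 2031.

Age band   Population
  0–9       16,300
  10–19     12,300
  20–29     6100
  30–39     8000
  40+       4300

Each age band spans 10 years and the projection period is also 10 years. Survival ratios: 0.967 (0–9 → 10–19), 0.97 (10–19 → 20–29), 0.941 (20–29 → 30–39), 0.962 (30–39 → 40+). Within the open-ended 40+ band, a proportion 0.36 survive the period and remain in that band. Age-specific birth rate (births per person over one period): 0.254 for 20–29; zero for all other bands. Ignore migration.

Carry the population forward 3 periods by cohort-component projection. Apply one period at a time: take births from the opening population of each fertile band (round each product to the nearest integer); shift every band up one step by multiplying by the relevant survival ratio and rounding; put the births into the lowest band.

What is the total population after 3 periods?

(Bands numbered youngest = 1 to oldest = 5.)
After projecting period 1:
Births: 6100 × 0.254 = 1549
Band 2: 16300 × 0.967 = 15762
Band 3: 12300 × 0.97 = 11931
Band 4: 6100 × 0.941 = 5740
Band 5: 8000 × 0.962 + 4300 × 0.36 = 7696 + 1548 = 9244
Population now: 0–9=1549, 10–19=15762, 20–29=11931, 30–39=5740, 40+=9244
After projecting period 2:
Births: 11931 × 0.254 = 3030
Band 2: 1549 × 0.967 = 1498
Band 3: 15762 × 0.97 = 15289
Band 4: 11931 × 0.941 = 11227
Band 5: 5740 × 0.962 + 9244 × 0.36 = 5522 + 3328 = 8850
Population now: 0–9=3030, 10–19=1498, 20–29=15289, 30–39=11227, 40+=8850
After projecting period 3:
Births: 15289 × 0.254 = 3883
Band 2: 3030 × 0.967 = 2930
Band 3: 1498 × 0.97 = 1453
Band 4: 15289 × 0.941 = 14387
Band 5: 11227 × 0.962 + 8850 × 0.36 = 10800 + 3186 = 13986
Population now: 0–9=3883, 10–19=2930, 20–29=1453, 30–39=14387, 40+=13986
Total after period 3: 3883 + 2930 + 1453 + 14387 + 13986 = 36639

36639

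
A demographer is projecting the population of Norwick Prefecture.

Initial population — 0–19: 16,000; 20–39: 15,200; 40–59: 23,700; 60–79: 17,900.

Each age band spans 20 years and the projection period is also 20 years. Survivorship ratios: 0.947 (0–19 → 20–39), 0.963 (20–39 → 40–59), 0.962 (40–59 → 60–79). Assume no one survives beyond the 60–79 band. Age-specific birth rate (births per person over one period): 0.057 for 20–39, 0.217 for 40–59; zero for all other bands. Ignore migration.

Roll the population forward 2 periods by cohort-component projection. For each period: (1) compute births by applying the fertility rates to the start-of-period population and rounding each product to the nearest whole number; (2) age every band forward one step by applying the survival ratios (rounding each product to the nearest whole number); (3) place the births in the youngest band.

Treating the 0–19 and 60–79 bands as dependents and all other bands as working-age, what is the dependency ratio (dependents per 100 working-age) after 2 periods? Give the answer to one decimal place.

Period 1.
Births: 15200 * 0.057 = 866 ; 23700 * 0.217 = 5143 → total 6009
20–39: 16000 * 0.947 = 15152
40–59: 15200 * 0.963 = 14638
60–79: 23700 * 0.962 = 22799
End of period: [6009, 15152, 14638, 22799]
Period 2.
Births: 15152 * 0.057 = 864 ; 14638 * 0.217 = 3176 → total 4040
20–39: 6009 * 0.947 = 5691
40–59: 15152 * 0.963 = 14591
60–79: 14638 * 0.962 = 14082
End of period: [4040, 5691, 14591, 14082]
Dependents (band 0–19 + band 60–79) = 4040 + 14082 = 18122; working-age = 20282; ratio = 18122/20282 × 100 = 89.4

89.4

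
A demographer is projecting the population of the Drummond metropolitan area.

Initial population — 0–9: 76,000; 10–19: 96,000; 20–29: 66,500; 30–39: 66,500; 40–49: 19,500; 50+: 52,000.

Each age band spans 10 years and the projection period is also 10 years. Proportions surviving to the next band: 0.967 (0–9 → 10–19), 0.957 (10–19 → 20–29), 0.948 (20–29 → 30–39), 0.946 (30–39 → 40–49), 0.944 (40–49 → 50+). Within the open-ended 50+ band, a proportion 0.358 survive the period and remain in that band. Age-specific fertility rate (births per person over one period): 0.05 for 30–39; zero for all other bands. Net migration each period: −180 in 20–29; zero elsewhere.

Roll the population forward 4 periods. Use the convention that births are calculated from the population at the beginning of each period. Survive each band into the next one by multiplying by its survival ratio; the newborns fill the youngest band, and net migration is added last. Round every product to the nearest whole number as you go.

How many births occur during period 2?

(Groups numbered youngest = 1 to oldest = 6.)
— Period 1 —
Births: 66500 × 0.05 = 3325
Group 2: 76000 × 0.967 = 73492
Group 3: 96000 × 0.957 = 91872
Group 4: 66500 × 0.948 = 63042
Group 5: 66500 × 0.946 = 62909
Group 6: 19500 × 0.944 + 52000 × 0.358 = 18408 + 18616 = 37024
Net migration: Group 3 − 180 → 91692
Giving 3325 / 73492 / 91692 / 63042 / 62909 / 37024.
— Period 2 —
Births: 63042 × 0.05 = 3152
Group 2: 3325 × 0.967 = 3215
Group 3: 73492 × 0.957 = 70332
Group 4: 91692 × 0.948 = 86924
Group 5: 63042 × 0.946 = 59638
Group 6: 62909 × 0.944 + 37024 × 0.358 = 59386 + 13255 = 72641
Net migration: Group 3 − 180 → 70152
Giving 3152 / 3215 / 70152 / 86924 / 59638 / 72641.

3152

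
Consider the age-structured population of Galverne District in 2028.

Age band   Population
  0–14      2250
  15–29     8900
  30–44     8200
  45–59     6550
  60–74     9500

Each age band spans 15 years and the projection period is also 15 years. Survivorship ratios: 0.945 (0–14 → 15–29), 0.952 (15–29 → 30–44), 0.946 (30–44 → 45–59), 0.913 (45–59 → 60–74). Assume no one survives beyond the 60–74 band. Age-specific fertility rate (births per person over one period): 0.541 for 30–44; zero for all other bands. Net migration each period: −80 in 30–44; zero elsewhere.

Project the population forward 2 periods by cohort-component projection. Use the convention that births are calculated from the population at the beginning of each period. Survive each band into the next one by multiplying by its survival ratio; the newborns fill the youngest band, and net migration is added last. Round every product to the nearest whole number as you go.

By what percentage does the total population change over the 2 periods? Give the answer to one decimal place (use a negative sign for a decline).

(Groups numbered youngest = 1 to oldest = 5.)
Period 1:
Births: 8200 × 0.541 = 4436
Group 2: 2250 × 0.945 = 2126
Group 3: 8900 × 0.952 = 8473
Group 4: 8200 × 0.946 = 7757
Group 5: 6550 × 0.913 = 5980
Net migration: Group 3 − 80 → 8393
→ [4436, 2126, 8393, 7757, 5980]
Period 2:
Births: 8393 × 0.541 = 4541
Group 2: 4436 × 0.945 = 4192
Group 3: 2126 × 0.952 = 2024
Group 4: 8393 × 0.946 = 7940
Group 5: 7757 × 0.913 = 7082
Net migration: Group 3 − 80 → 1944
→ [4541, 4192, 1944, 7940, 7082]
Total: 35400 → 25699; change = -9701; percentage change = -27.4%

-27.4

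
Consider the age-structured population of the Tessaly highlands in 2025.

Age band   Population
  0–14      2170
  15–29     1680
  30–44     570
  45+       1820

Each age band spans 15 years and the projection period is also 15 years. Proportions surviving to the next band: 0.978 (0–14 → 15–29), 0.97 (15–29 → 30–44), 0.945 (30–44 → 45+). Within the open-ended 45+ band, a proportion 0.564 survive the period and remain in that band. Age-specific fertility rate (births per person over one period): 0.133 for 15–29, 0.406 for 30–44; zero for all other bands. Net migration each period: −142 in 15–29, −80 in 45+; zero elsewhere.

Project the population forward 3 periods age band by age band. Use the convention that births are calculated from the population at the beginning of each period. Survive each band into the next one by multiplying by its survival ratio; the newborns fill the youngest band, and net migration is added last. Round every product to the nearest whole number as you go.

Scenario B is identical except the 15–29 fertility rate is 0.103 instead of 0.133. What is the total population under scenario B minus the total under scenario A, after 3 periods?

-120

Call the bands 1 to 4, youngest first.
Period 1:
Births: 1680 * 0.133 = 223, 570 * 0.406 = 231 — total 454
Band 2: 2170 * 0.978 = 2122
Band 3: 1680 * 0.97 = 1630
Band 4: 570 * 0.945 + 1820 * 0.564 = 539 + 1026 = 1565
Net migration: Band 2 − 142 → 1980; Band 4 − 80 → 1485
→ [454, 1980, 1630, 1485]
Period 2:
Births: 1980 * 0.133 = 263, 1630 * 0.406 = 662 — total 925
Band 2: 454 * 0.978 = 444
Band 3: 1980 * 0.97 = 1921
Band 4: 1630 * 0.945 + 1485 * 0.564 = 1540 + 838 = 2378
Net migration: Band 2 − 142 → 302; Band 4 − 80 → 2298
→ [925, 302, 1921, 2298]
Period 3:
Births: 302 * 0.133 = 40, 1921 * 0.406 = 780 — total 820
Band 2: 925 * 0.978 = 905
Band 3: 302 * 0.97 = 293
Band 4: 1921 * 0.945 + 2298 * 0.564 = 1815 + 1296 = 3111
Net migration: Band 2 − 142 → 763; Band 4 − 80 → 3031
→ [820, 763, 293, 3031]
Scenario A total after 3 periods: 4907
Scenario B projection —
Period 1:
Births: 1680 * 0.103 = 173, 570 * 0.406 = 231 — total 404
Band 2: 2170 * 0.978 = 2122
Band 3: 1680 * 0.97 = 1630
Band 4: 570 * 0.945 + 1820 * 0.564 = 539 + 1026 = 1565
Net migration: Band 2 − 142 → 1980; Band 4 − 80 → 1485
→ [404, 1980, 1630, 1485]
Period 2:
Births: 1980 * 0.103 = 204, 1630 * 0.406 = 662 — total 866
Band 2: 404 * 0.978 = 395
Band 3: 1980 * 0.97 = 1921
Band 4: 1630 * 0.945 + 1485 * 0.564 = 1540 + 838 = 2378
Net migration: Band 2 − 142 → 253; Band 4 − 80 → 2298
→ [866, 253, 1921, 2298]
Period 3:
Births: 253 * 0.103 = 26, 1921 * 0.406 = 780 — total 806
Band 2: 866 * 0.978 = 847
Band 3: 253 * 0.97 = 245
Band 4: 1921 * 0.945 + 2298 * 0.564 = 1815 + 1296 = 3111
Net migration: Band 2 − 142 → 705; Band 4 − 80 → 3031
→ [806, 705, 245, 3031]
Scenario B total after 3 periods: 4787
Difference B − A = 4787 − 4907 = -120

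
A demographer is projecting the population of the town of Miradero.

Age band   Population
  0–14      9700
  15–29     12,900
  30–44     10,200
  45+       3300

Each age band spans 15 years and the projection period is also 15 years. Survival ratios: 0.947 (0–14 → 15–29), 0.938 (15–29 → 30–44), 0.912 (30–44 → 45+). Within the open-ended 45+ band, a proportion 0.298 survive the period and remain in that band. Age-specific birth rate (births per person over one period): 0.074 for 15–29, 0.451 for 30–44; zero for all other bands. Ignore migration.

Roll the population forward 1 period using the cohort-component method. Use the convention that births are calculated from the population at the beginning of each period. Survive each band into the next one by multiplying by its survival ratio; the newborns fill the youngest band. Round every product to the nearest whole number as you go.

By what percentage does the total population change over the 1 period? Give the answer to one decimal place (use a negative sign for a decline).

2.8

Let group 1 be 0–14 through group 4 = 45+.
After projecting period 1:
Births: 12900 * 0.074 = 955 ; 10200 * 0.451 = 4600 → total 5555
Group 2: 9700 * 0.947 = 9186
Group 3: 12900 * 0.938 = 12100
Group 4: 10200 * 0.912 + 3300 * 0.298 = 9302 + 983 = 10285
Population now: 0–14=5555, 15–29=9186, 30–44=12100, 45+=10285
Total: 36100 → 37126; change = 1026; percentage change = 2.8%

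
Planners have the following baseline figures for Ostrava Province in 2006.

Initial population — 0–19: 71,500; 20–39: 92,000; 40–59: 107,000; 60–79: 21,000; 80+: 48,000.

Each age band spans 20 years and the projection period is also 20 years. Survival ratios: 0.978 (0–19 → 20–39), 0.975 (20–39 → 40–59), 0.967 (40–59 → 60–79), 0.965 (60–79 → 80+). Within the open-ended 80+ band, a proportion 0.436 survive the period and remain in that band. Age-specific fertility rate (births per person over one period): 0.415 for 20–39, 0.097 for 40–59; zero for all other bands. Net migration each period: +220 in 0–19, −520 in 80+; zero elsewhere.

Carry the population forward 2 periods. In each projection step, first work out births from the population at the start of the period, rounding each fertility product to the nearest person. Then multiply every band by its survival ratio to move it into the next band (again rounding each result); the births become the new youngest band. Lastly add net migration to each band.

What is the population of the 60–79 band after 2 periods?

Numbering the groups 1..5 from youngest to oldest:
[period 1]
Births: 92000 * 0.415 = 38180  |  107000 * 0.097 = 10379 — total 48559
Group 2: 71500 * 0.978 = 69927
Group 3: 92000 * 0.975 = 89700
Group 4: 107000 * 0.967 = 103469
Group 5: 21000 * 0.965 + 48000 * 0.436 = 20265 + 20928 = 41193
Net migration: Group 1 + 220 → 48779; Group 5 − 520 → 40673
Population now: 0–19=48779, 20–39=69927, 40–59=89700, 60–79=103469, 80+=40673
[period 2]
Births: 69927 * 0.415 = 29020  |  89700 * 0.097 = 8701 — total 37721
Group 2: 48779 * 0.978 = 47706
Group 3: 69927 * 0.975 = 68179
Group 4: 89700 * 0.967 = 86740
Group 5: 103469 * 0.965 + 40673 * 0.436 = 99848 + 17733 = 117581
Net migration: Group 1 + 220 → 37941; Group 5 − 520 → 117061
Population now: 0–19=37941, 20–39=47706, 40–59=68179, 60–79=86740, 80+=117061

86740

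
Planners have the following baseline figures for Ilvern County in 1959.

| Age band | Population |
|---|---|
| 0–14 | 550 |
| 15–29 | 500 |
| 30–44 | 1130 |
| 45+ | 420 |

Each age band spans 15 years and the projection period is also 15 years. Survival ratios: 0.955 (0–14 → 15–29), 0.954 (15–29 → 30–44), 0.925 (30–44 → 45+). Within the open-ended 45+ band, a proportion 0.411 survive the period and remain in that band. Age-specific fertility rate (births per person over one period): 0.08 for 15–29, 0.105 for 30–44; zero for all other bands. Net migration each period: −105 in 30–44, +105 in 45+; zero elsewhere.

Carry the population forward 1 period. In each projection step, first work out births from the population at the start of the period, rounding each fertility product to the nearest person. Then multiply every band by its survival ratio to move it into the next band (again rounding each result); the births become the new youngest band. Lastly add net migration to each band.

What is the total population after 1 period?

2379

Call the bands 1 to 4, youngest first.
Period 1.
Births: 500 * 0.08 = 40, 1130 * 0.105 = 119 ⇒ total 159
Band 2: 550 * 0.955 = 525
Band 3: 500 * 0.954 = 477
Band 4: 1130 * 0.925 + 420 * 0.411 = 1045 + 173 = 1218
Net migration: Band 3 − 105 → 372; Band 4 + 105 → 1323
End of period: [159, 525, 372, 1323]
Total after period 1: 159 + 525 + 372 + 1323 = 2379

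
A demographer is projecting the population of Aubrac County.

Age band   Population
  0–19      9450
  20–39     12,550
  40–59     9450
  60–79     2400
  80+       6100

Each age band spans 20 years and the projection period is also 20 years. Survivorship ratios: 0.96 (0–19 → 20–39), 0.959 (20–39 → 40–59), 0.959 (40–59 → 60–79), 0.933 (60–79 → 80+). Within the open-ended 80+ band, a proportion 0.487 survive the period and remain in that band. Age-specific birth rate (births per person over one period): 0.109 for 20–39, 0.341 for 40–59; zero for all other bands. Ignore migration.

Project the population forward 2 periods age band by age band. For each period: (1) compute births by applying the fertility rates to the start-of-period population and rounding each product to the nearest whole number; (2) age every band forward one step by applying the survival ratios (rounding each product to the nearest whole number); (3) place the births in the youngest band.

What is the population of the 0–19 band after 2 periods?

5093

Period 1:
Births: 12550 × 0.109 = 1368, 9450 × 0.341 = 3222 → 4590
20–39: 9450 × 0.96 = 9072
40–59: 12550 × 0.959 = 12035
60–79: 9450 × 0.959 = 9063
80+: 2400 × 0.933 + 6100 × 0.487 = 2239 + 2971 = 5210
→ [4590, 9072, 12035, 9063, 5210]
Period 2:
Births: 9072 × 0.109 = 989, 12035 × 0.341 = 4104 → 5093
20–39: 4590 × 0.96 = 4406
40–59: 9072 × 0.959 = 8700
60–79: 12035 × 0.959 = 11542
80+: 9063 × 0.933 + 5210 × 0.487 = 8456 + 2537 = 10993
→ [5093, 4406, 8700, 11542, 10993]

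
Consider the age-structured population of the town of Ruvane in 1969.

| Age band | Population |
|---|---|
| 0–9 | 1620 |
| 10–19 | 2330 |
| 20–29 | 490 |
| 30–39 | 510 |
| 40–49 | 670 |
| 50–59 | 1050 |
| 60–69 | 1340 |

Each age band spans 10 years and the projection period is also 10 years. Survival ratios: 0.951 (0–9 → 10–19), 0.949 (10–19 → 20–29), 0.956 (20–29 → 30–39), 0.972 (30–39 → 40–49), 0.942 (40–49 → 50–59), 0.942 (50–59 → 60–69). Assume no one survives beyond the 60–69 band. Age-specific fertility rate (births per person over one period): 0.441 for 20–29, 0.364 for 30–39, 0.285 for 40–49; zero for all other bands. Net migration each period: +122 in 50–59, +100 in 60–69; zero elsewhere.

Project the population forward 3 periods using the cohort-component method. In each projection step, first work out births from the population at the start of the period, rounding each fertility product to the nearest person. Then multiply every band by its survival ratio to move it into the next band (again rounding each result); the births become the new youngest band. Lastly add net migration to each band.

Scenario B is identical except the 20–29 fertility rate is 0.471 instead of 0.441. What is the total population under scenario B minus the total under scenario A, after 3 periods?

121

(Bands numbered youngest = 1 to oldest = 7.)
— Period 1 —
Births: 490 × 0.441 = 216 ; 510 × 0.364 = 186 ; 670 × 0.285 = 191 — total 593
Band 2: 1620 × 0.951 = 1541
Band 3: 2330 × 0.949 = 2211
Band 4: 490 × 0.956 = 468
Band 5: 510 × 0.972 = 496
Band 6: 670 × 0.942 = 631
Band 7: 1050 × 0.942 = 989
Net migration: Band 6 + 122 → 753; Band 7 + 100 → 1089
Giving 593 / 1541 / 2211 / 468 / 496 / 753 / 1089.
— Period 2 —
Births: 2211 × 0.441 = 975 ; 468 × 0.364 = 170 ; 496 × 0.285 = 141 — total 1286
Band 2: 593 × 0.951 = 564
Band 3: 1541 × 0.949 = 1462
Band 4: 2211 × 0.956 = 2114
Band 5: 468 × 0.972 = 455
Band 6: 496 × 0.942 = 467
Band 7: 753 × 0.942 = 709
Net migration: Band 6 + 122 → 589; Band 7 + 100 → 809
Giving 1286 / 564 / 1462 / 2114 / 455 / 589 / 809.
— Period 3 —
Births: 1462 × 0.441 = 645 ; 2114 × 0.364 = 769 ; 455 × 0.285 = 130 — total 1544
Band 2: 1286 × 0.951 = 1223
Band 3: 564 × 0.949 = 535
Band 4: 1462 × 0.956 = 1398
Band 5: 2114 × 0.972 = 2055
Band 6: 455 × 0.942 = 429
Band 7: 589 × 0.942 = 555
Net migration: Band 6 + 122 → 551; Band 7 + 100 → 655
Giving 1544 / 1223 / 535 / 1398 / 2055 / 551 / 655.
Scenario A total after 3 periods: 7961
Scenario B projection —
— Period 1 —
Births: 490 × 0.471 = 231 ; 510 × 0.364 = 186 ; 670 × 0.285 = 191 — total 608
Band 2: 1620 × 0.951 = 1541
Band 3: 2330 × 0.949 = 2211
Band 4: 490 × 0.956 = 468
Band 5: 510 × 0.972 = 496
Band 6: 670 × 0.942 = 631
Band 7: 1050 × 0.942 = 989
Net migration: Band 6 + 122 → 753; Band 7 + 100 → 1089
Giving 608 / 1541 / 2211 / 468 / 496 / 753 / 1089.
— Period 2 —
Births: 2211 × 0.471 = 1041 ; 468 × 0.364 = 170 ; 496 × 0.285 = 141 — total 1352
Band 2: 608 × 0.951 = 578
Band 3: 1541 × 0.949 = 1462
Band 4: 2211 × 0.956 = 2114
Band 5: 468 × 0.972 = 455
Band 6: 496 × 0.942 = 467
Band 7: 753 × 0.942 = 709
Net migration: Band 6 + 122 → 589; Band 7 + 100 → 809
Giving 1352 / 578 / 1462 / 2114 / 455 / 589 / 809.
— Period 3 —
Births: 1462 × 0.471 = 689 ; 2114 × 0.364 = 769 ; 455 × 0.285 = 130 — total 1588
Band 2: 1352 × 0.951 = 1286
Band 3: 578 × 0.949 = 549
Band 4: 1462 × 0.956 = 1398
Band 5: 2114 × 0.972 = 2055
Band 6: 455 × 0.942 = 429
Band 7: 589 × 0.942 = 555
Net migration: Band 6 + 122 → 551; Band 7 + 100 → 655
Giving 1588 / 1286 / 549 / 1398 / 2055 / 551 / 655.
Scenario B total after 3 periods: 8082
Difference B − A = 8082 − 7961 = 121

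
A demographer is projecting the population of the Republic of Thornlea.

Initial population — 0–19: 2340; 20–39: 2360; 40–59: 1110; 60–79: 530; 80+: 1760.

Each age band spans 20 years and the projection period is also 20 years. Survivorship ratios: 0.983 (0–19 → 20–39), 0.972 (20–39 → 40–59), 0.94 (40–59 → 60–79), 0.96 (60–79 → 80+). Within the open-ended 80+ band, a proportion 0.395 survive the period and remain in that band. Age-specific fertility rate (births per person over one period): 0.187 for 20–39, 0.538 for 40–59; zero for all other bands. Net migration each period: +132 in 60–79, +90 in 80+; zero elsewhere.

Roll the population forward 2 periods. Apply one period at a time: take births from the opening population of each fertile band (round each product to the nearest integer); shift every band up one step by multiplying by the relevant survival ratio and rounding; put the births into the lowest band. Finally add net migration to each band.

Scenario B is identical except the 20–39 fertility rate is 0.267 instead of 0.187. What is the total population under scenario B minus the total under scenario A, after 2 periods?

370

Let band 1 be 0–19 through band 5 = 80+.
Period 1:
Births: 2360 × 0.187 = 441  |  1110 × 0.538 = 597 → total 1038
Band 2: 2340 × 0.983 = 2300
Band 3: 2360 × 0.972 = 2294
Band 4: 1110 × 0.94 = 1043
Band 5: 530 × 0.96 + 1760 × 0.395 = 509 + 695 = 1204
Net migration: Band 4 + 132 → 1175; Band 5 + 90 → 1294
→ [1038, 2300, 2294, 1175, 1294]
Period 2:
Births: 2300 × 0.187 = 430  |  2294 × 0.538 = 1234 → total 1664
Band 2: 1038 × 0.983 = 1020
Band 3: 2300 × 0.972 = 2236
Band 4: 2294 × 0.94 = 2156
Band 5: 1175 × 0.96 + 1294 × 0.395 = 1128 + 511 = 1639
Net migration: Band 4 + 132 → 2288; Band 5 + 90 → 1729
→ [1664, 1020, 2236, 2288, 1729]
Scenario A total after 2 periods: 8937
Scenario B projection —
Period 1:
Births: 2360 × 0.267 = 630  |  1110 × 0.538 = 597 → total 1227
Band 2: 2340 × 0.983 = 2300
Band 3: 2360 × 0.972 = 2294
Band 4: 1110 × 0.94 = 1043
Band 5: 530 × 0.96 + 1760 × 0.395 = 509 + 695 = 1204
Net migration: Band 4 + 132 → 1175; Band 5 + 90 → 1294
→ [1227, 2300, 2294, 1175, 1294]
Period 2:
Births: 2300 × 0.267 = 614  |  2294 × 0.538 = 1234 → total 1848
Band 2: 1227 × 0.983 = 1206
Band 3: 2300 × 0.972 = 2236
Band 4: 2294 × 0.94 = 2156
Band 5: 1175 × 0.96 + 1294 × 0.395 = 1128 + 511 = 1639
Net migration: Band 4 + 132 → 2288; Band 5 + 90 → 1729
→ [1848, 1206, 2236, 2288, 1729]
Scenario B total after 2 periods: 9307
Difference B − A = 9307 − 8937 = 370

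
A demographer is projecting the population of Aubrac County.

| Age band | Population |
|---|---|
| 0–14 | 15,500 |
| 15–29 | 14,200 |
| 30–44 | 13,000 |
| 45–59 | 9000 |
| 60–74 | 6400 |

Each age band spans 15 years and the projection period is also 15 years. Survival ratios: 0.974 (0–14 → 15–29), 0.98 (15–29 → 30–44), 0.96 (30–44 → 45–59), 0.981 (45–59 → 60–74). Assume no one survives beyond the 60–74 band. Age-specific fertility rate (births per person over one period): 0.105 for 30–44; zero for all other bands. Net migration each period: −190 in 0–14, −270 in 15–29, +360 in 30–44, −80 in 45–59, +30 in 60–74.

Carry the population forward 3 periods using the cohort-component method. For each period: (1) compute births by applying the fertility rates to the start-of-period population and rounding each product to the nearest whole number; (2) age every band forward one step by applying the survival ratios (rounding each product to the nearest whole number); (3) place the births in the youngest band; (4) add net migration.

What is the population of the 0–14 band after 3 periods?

1373

(Bands numbered youngest = 1 to oldest = 5.)
After projecting period 1:
Births: 13000 * 0.105 = 1365
Band 2: 15500 * 0.974 = 15097
Band 3: 14200 * 0.98 = 13916
Band 4: 13000 * 0.96 = 12480
Band 5: 9000 * 0.981 = 8829
Net migration: Band 1 − 190 → 1175; Band 2 − 270 → 14827; Band 3 + 360 → 14276; Band 4 − 80 → 12400; Band 5 + 30 → 8859
Giving 1175 / 14827 / 14276 / 12400 / 8859.
After projecting period 2:
Births: 14276 * 0.105 = 1499
Band 2: 1175 * 0.974 = 1144
Band 3: 14827 * 0.98 = 14530
Band 4: 14276 * 0.96 = 13705
Band 5: 12400 * 0.981 = 12164
Net migration: Band 1 − 190 → 1309; Band 2 − 270 → 874; Band 3 + 360 → 14890; Band 4 − 80 → 13625; Band 5 + 30 → 12194
Giving 1309 / 874 / 14890 / 13625 / 12194.
After projecting period 3:
Births: 14890 * 0.105 = 1563
Band 2: 1309 * 0.974 = 1275
Band 3: 874 * 0.98 = 857
Band 4: 14890 * 0.96 = 14294
Band 5: 13625 * 0.981 = 13366
Net migration: Band 1 − 190 → 1373; Band 2 − 270 → 1005; Band 3 + 360 → 1217; Band 4 − 80 → 14214; Band 5 + 30 → 13396
Giving 1373 / 1005 / 1217 / 14214 / 13396.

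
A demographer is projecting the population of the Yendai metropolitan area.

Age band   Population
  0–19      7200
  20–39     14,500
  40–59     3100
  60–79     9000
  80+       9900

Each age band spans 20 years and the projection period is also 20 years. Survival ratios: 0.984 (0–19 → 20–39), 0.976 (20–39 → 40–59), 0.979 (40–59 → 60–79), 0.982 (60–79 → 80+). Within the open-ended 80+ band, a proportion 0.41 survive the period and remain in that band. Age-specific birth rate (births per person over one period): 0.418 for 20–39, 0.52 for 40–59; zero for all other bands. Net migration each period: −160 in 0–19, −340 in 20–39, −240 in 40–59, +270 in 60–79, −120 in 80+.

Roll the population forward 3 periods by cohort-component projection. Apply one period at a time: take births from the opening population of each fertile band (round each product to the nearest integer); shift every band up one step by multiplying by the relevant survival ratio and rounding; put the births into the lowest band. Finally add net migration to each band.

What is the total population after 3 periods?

Call the groups 1 to 5, youngest first.
Period 1.
Births: 14500 * 0.418 = 6061  |  3100 * 0.52 = 1612 ⇒ total 7673
Group 2: 7200 * 0.984 = 7085
Group 3: 14500 * 0.976 = 14152
Group 4: 3100 * 0.979 = 3035
Group 5: 9000 * 0.982 + 9900 * 0.41 = 8838 + 4059 = 12897
Net migration: Group 1 − 160 → 7513; Group 2 − 340 → 6745; Group 3 − 240 → 13912; Group 4 + 270 → 3305; Group 5 − 120 → 12777
Giving 7513 / 6745 / 13912 / 3305 / 12777.
Period 2.
Births: 6745 * 0.418 = 2819  |  13912 * 0.52 = 7234 ⇒ total 10053
Group 2: 7513 * 0.984 = 7393
Group 3: 6745 * 0.976 = 6583
Group 4: 13912 * 0.979 = 13620
Group 5: 3305 * 0.982 + 12777 * 0.41 = 3246 + 5239 = 8485
Net migration: Group 1 − 160 → 9893; Group 2 − 340 → 7053; Group 3 − 240 → 6343; Group 4 + 270 → 13890; Group 5 − 120 → 8365
Giving 9893 / 7053 / 6343 / 13890 / 8365.
Period 3.
Births: 7053 * 0.418 = 2948  |  6343 * 0.52 = 3298 ⇒ total 6246
Group 2: 9893 * 0.984 = 9735
Group 3: 7053 * 0.976 = 6884
Group 4: 6343 * 0.979 = 6210
Group 5: 13890 * 0.982 + 8365 * 0.41 = 13640 + 3430 = 17070
Net migration: Group 1 − 160 → 6086; Group 2 − 340 → 9395; Group 3 − 240 → 6644; Group 4 + 270 → 6480; Group 5 − 120 → 16950
Giving 6086 / 9395 / 6644 / 6480 / 16950.
Total after period 3: 6086 + 9395 + 6644 + 6480 + 16950 = 45555

45555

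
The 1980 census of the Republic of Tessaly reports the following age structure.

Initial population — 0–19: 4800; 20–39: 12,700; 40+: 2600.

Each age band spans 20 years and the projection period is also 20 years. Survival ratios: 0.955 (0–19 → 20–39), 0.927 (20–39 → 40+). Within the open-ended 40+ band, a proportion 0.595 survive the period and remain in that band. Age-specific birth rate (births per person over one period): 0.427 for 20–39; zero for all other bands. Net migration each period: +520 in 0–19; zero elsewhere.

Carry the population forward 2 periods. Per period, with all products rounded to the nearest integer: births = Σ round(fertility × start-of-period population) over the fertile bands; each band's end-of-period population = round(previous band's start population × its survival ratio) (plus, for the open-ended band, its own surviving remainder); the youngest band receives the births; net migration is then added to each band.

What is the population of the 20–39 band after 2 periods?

Numbering the bands 1..3 from youngest to oldest:
After projecting period 1:
Births: 12700 × 0.427 = 5423
Band 2: 4800 × 0.955 = 4584
Band 3: 12700 × 0.927 + 2600 × 0.595 = 11773 + 1547 = 13320
Net migration: Band 1 + 520 → 5943
Population now: 0–19=5943, 20–39=4584, 40+=13320
After projecting period 2:
Births: 4584 × 0.427 = 1957
Band 2: 5943 × 0.955 = 5676
Band 3: 4584 × 0.927 + 13320 × 0.595 = 4249 + 7925 = 12174
Net migration: Band 1 + 520 → 2477
Population now: 0–19=2477, 20–39=5676, 40+=12174

5676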